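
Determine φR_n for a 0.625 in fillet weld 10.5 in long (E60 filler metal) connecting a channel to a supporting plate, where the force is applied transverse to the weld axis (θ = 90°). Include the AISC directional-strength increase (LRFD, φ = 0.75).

E60XX → F_EXX = 60 ksi.
t_e = 0.707 × 0.625 = 0.4419 in; A_we = 0.4419 × 10.5 = 4.64 in².
Directional factor: 1.0 + 0.5 sin^1.5(90°) = 1.5.
F_nw = 0.6 × 60 × 1.5 = 54 ksi.
φR_n = 0.75 × 54 × 4.64 = 187.9 kips.

φR_n ≈ 188 kips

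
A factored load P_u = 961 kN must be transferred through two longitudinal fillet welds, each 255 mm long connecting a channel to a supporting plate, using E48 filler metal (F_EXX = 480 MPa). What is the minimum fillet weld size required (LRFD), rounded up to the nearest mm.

w = 13 mm

Total weld length L = 510 mm.
Required throat t_e = P_u / (φ × 0.6 F_EXX × L) = 961 / (0.75 × 0.6 × 480 × 510 × 10⁻³) = 8.724 mm.
Required leg w = t_e / 0.707 = 12.34 mm → use 13 mm.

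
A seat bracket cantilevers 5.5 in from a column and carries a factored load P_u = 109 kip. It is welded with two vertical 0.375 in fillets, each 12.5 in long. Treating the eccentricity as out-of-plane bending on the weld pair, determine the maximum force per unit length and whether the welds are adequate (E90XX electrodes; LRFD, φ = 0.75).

f_max ≈ 12.3 kip/in; NOT adequate

E90XX → F_EXX = 90 ksi.
L_w = 2 × 12.5 = 25 in; section modulus (unit throat) S = 2 × L²/6 = 52.08 in².
Direct shear f_v = P/L_w = 109/25 = 4.36 kip/in.
Moment M = P × e = 109 × 5.5 = 599.5 kip·in; bending f_b = M/S = 11.51 kip/in.
f_max = √(f_v² + f_b²) = √(4.36² + 11.51²) = 12.31 kip/in.
φr_n = 0.75 × 0.6 × 90 × (0.707 × 0.375) = 10.74 kip/in → NOT adequate.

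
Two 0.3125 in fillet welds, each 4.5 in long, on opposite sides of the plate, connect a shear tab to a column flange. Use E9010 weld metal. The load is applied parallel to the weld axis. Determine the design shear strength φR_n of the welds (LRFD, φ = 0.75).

φR_n ≈ 80.5 kips

E90XX → F_EXX = 90 ksi.
Effective throat t_e = 0.707 × 0.3125 = 0.2209 in.
Total length L = 9 in; A_we = 0.2209 × 9 = 1.988 in².
F_nw = 0.6 F_EXX = 0.6 × 90 = 54 ksi.
φR_n = 0.75 × 54 × 1.988 = 80.53 kips.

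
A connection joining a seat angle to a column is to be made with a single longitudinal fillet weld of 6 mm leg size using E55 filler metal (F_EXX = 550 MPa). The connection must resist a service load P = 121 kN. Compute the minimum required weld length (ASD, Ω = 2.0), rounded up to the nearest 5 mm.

Throat t_e = 0.707 × 6 = 4.242 mm.
r_n/Ω = (0.6 × 550 × 4.242) / 2.0 = 699.9 N/mm = 0.6999 kN/mm.
L_req = P / (r_n/Ω) = 121 / 0.6999 = 172.9 mm total.
Round up → use L = 175 mm.

L = 175 mm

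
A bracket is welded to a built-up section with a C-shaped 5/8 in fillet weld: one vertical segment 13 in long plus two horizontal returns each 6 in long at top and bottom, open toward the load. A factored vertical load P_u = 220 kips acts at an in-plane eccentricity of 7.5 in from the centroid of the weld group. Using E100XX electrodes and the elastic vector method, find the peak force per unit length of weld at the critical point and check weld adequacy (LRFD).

E100XX → F_EXX = 100 ksi.
Total weld length L_w = 25 in. Treat welds as unit-width lines.
Centroid: x̄ = 2×6×3 / 25 = 1.44 in from the vertical weld.
Polar moment about centroid: J = I_x + I_y = [13³/12 + 2×6×6.5²] + [13×1.44² + 2(6³/12 + 6×1.56²)] = 782.2 in³.
Direct shear f_v = P/L_w = 220 / 25 = 8.8 kip/in (vertical).
Torsion M = P·e = 220 × 7.5 = 1650 kip·in.
Critical point at (x, y) = (4.56, 6.5) from centroid. f_tx = M·y/J = 13.71 kip/in; f_ty = M·x/J = 9.618 kip/in.
Resultant f_max = √[f_tx² + (f_v + f_ty)²] = √[13.71² + (8.8 + 9.618)²] = 22.96 kip/in.
Capacity per unit length: φr_n = 0.75 × 0.6 × 100 × (0.707 × 0.625) = 19.88 kip/in.
22.96 > 19.88 → NOT adequate.

f_max ≈ 23 kip/in; NOT adequate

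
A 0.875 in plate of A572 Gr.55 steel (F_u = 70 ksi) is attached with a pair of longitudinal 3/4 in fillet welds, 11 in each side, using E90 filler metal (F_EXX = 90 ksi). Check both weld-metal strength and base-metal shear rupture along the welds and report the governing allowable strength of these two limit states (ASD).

R_n/Ω ≈ 315 kips (weld metal governs)

t_e = 0.707 × 0.75 = 0.5302 in; L = 22 in.
Weld metal: R_n/Ω = (1/2.0) × 0.6 × 90 × 0.5302 × 22 = 315 kips.
Base metal (shear rupture): R_n/Ω = (1/2.0) × 0.6 × 70 × 0.875 × 22 = 404.2 kips.
Governing: weld metal.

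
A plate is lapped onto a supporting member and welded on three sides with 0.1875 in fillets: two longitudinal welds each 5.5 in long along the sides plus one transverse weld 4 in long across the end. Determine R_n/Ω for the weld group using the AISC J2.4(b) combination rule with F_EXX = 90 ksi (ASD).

t_e = 0.707 × 0.1875 = 0.1326 in.
R_nwl = 0.6 × 90 × 0.1326 × 11 = 78.74 kips (longitudinal, 2 welds).
R_nwt = 0.6 × 90 × 0.1326 × 4 = 28.63 kips (transverse, base value).
(i) R_nwl + R_nwt = 107.4 kips; (ii) 0.85 R_nwl + 1.5 R_nwt = 109.9 kips.
R_n = max = 109.9 kips [governs: (ii)]; R_n/Ω = 54.94 kips.

R_n/Ω ≈ 54.9 kips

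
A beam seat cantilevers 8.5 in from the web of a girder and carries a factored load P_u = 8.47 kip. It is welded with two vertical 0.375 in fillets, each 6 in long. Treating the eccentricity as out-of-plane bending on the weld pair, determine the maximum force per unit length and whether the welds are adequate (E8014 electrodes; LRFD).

E80XX → F_EXX = 80 ksi.
L_w = 2 × 6 = 12 in; section modulus (unit throat) S = 2 × L²/6 = 12 in².
Direct shear f_v = P/L_w = 8.47/12 = 0.7058 kip/in.
Moment M = P × e = 8.47 × 8.5 = 71.995 kip·in; bending f_b = M/S = 6 kip/in.
f_max = √(f_v² + f_b²) = √(0.7058² + 6²) = 6.041 kip/in.
φr_n = 0.75 × 0.6 × 80 × (0.707 × 0.375) = 9.544 kip/in → adequate.

f_max ≈ 6.04 kip/in; adequate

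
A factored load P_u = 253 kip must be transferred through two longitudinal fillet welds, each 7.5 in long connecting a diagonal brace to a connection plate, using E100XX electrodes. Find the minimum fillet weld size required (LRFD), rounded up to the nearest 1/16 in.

E100XX → F_EXX = 100 ksi.
Total weld length L = 15 in.
Required throat t_e = P_u / (φ × 0.6 F_EXX × L) = 253 / (0.75 × 0.6 × 100 × 15) = 0.3748 in.
Required leg w = t_e / 0.707 = 0.5301 in → use 9/16 in.

w = 9/16 in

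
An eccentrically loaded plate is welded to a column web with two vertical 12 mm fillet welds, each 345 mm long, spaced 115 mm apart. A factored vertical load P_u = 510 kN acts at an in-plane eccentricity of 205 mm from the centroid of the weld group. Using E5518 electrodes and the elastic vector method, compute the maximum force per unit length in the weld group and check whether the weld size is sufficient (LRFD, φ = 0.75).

E55XX → F_EXX = 550 MPa.
Total weld length L_w = 690 mm. Treat welds as unit-width lines.
Polar moment about centroid: J = 2[d³/12 + d(b/2)²] = 2[345³/12 + 345×57.5²] = 9125000 mm³.
Direct shear f_v = P/L_w = 510×10³ / 690 = 739.1 N/mm (vertical).
Torsion M = P·e = 510×10³ × 205 = 104550000 N·mm.
Critical point at (x, y) = (57.5, 172.5) from centroid. f_tx = M·y/J = 1976 N/mm; f_ty = M·x/J = 658.8 N/mm.
Resultant f_max = √[f_tx² + (f_v + f_ty)²] = √[1976² + (739.1 + 658.8)²] = 2421 N/mm.
Capacity per unit length: φr_n = 0.75 × 0.6 × 550 × (0.707 × 12) = 2100 N/mm.
2421 > 2100 → NOT adequate.

f_max ≈ 2420 N/mm; NOT adequate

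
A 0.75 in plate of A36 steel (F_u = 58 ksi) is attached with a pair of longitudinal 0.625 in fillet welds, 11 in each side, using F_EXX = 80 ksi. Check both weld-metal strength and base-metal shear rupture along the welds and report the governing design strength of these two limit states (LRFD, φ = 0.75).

t_e = 0.707 × 0.625 = 0.4419 in; L = 22 in.
Weld metal: φR_n = 0.75 × 0.6 × 80 × 0.4419 × 22 = 350 kip.
Base metal (shear rupture): φR_n = 0.75 × 0.6 × 58 × 0.75 × 22 = 430.6 kip.
Governing: weld metal.

φR_n ≈ 350 kip (weld metal governs)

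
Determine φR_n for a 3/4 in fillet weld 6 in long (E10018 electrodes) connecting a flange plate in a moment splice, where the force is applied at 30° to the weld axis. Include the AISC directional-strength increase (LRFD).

φR_n ≈ 168 kip

E100XX → F_EXX = 100 ksi.
t_e = 0.707 × 0.75 = 0.5302 in; A_we = 0.5302 × 6 = 3.181 in².
Directional factor: 1.0 + 0.5 sin^1.5(30°) = 1.177.
F_nw = 0.6 × 100 × 1.177 = 70.61 ksi.
φR_n = 0.75 × 70.61 × 3.181 = 168.5 kip.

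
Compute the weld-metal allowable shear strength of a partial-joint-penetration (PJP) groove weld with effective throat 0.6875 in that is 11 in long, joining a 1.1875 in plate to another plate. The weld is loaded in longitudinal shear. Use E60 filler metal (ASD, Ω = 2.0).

E60XX → F_EXX = 60 ksi.
Effective throat (given) t_e = 0.6875 in.
A_we = 0.6875 × 11 = 7.562 in².
F_nw = 0.6 F_EXX = 36 ksi.
R_n/Ω = (36 × 7.562) / 2.0 = 136.1 kip.

R_n/Ω ≈ 136 kip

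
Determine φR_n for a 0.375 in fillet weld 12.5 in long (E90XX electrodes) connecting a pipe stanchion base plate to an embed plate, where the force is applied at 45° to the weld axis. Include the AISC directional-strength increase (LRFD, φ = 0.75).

E90XX → F_EXX = 90 ksi.
t_e = 0.707 × 0.375 = 0.2651 in; A_we = 0.2651 × 12.5 = 3.314 in².
Directional factor: 1.0 + 0.5 sin^1.5(45°) = 1.297.
F_nw = 0.6 × 90 × 1.297 = 70.05 ksi.
φR_n = 0.75 × 70.05 × 3.314 = 174.1 kips.

φR_n ≈ 174 kips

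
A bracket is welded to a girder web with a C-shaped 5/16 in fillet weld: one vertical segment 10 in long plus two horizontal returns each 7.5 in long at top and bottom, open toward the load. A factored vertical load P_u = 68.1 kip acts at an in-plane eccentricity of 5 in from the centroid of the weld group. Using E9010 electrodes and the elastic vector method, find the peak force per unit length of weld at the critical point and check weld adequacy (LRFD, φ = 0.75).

E90XX → F_EXX = 90 ksi.
Total weld length L_w = 25 in. Treat welds as unit-width lines.
Centroid: x̄ = 2×7.5×3.75 / 25 = 2.25 in from the vertical weld.
Polar moment about centroid: J = I_x + I_y = [10³/12 + 2×7.5×5²] + [10×2.25² + 2(7.5³/12 + 7.5×1.5²)] = 613 in³.
Direct shear f_v = P/L_w = 68.1 / 25 = 2.724 kip/in (vertical).
Torsion M = P·e = 68.1 × 5 = 340.5 kip·in.
Critical point at (x, y) = (5.25, 5) from centroid. f_tx = M·y/J = 2.777 kip/in; f_ty = M·x/J = 2.916 kip/in.
Resultant f_max = √[f_tx² + (f_v + f_ty)²] = √[2.777² + (2.724 + 2.916)²] = 6.287 kip/in.
Capacity per unit length: φr_n = 0.75 × 0.6 × 90 × (0.707 × 0.3125) = 8.948 kip/in.
6.287 ≤ 8.948 → adequate.

f_max ≈ 6.29 kip/in; adequate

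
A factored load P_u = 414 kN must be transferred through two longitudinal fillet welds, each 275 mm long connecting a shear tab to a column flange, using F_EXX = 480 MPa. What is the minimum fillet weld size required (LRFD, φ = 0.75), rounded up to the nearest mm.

Total weld length L = 550 mm.
Required throat t_e = P_u / (φ × 0.6 F_EXX × L) = 414 / (0.75 × 0.6 × 480 × 550 × 10⁻³) = 3.485 mm.
Required leg w = t_e / 0.707 = 4.929 mm → use 5 mm.

w = 5 mm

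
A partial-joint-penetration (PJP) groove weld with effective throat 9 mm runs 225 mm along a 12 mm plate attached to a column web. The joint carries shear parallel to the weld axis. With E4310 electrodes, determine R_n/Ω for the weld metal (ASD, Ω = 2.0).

E43XX → F_EXX = 430 MPa.
Effective throat (given) t_e = 9 mm.
A_we = 9 × 225 = 2025 mm².
F_nw = 0.6 F_EXX = 258 MPa.
R_n/Ω = (258 × 2025) / 2.0 × 10⁻³ = 261.2 kN.

R_n/Ω ≈ 261 kN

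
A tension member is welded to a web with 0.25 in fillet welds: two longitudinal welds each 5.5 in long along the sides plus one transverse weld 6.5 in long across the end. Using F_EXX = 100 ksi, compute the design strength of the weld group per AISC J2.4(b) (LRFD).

φR_n ≈ 152 kips

t_e = 0.707 × 0.25 = 0.1767 in.
R_nwl = 0.6 × 100 × 0.1767 × 11 = 116.7 kips (longitudinal, 2 welds).
R_nwt = 0.6 × 100 × 0.1767 × 6.5 = 68.93 kips (transverse, base value).
(i) R_nwl + R_nwt = 185.6 kips; (ii) 0.85 R_nwl + 1.5 R_nwt = 202.6 kips.
R_n = max = 202.6 kips [governs: (ii)]; φR_n = 151.9 kips.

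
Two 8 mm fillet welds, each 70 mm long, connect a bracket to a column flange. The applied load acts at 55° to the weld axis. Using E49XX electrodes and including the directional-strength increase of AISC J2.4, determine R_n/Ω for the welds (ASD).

E49XX → F_EXX = 490 MPa.
t_e = 0.707 × 8 = 5.656 mm; A_we = 5.656 × 140 = 791.8 mm².
Directional factor: 1.0 + 0.5 sin^1.5(55°) = 1.371.
F_nw = 0.6 × 490 × 1.371 = 403 MPa.
R_n/Ω = (403 × 791.8) / 2.0 × 10⁻³ = 159.5 kN.

R_n/Ω ≈ 160 kN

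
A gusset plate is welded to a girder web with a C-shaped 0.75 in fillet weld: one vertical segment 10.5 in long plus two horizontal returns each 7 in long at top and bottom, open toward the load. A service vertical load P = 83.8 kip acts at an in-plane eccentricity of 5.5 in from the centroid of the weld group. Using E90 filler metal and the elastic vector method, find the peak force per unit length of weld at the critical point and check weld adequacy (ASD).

E90XX → F_EXX = 90 ksi.
Total weld length L_w = 24.5 in. Treat welds as unit-width lines.
Centroid: x̄ = 2×7×3.5 / 24.5 = 2 in from the vertical weld.
Polar moment about centroid: J = I_x + I_y = [10.5³/12 + 2×7×5.25²] + [10.5×2² + 2(7³/12 + 7×1.5²)] = 613 in³.
Direct shear f_v = P/L_w = 83.8 / 24.5 = 3.42 kip/in (vertical).
Torsion M = P·e = 83.8 × 5.5 = 460.9 kip·in.
Critical point at (x, y) = (5, 5.25) from centroid. f_tx = M·y/J = 3.947 kip/in; f_ty = M·x/J = 3.759 kip/in.
Resultant f_max = √[f_tx² + (f_v + f_ty)²] = √[3.947² + (3.42 + 3.759)²] = 8.193 kip/in.
Capacity per unit length: r_n/Ω = (1/2.0) × 0.6 × 90 × (0.707 × 0.75) = 14.32 kip/in.
8.193 ≤ 14.32 → adequate.

f_max ≈ 8.19 kip/in; adequate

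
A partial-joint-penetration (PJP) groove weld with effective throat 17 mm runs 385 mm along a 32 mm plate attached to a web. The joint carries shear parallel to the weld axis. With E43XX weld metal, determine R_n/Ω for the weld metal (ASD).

E43XX → F_EXX = 430 MPa.
Effective throat (given) t_e = 17 mm.
A_we = 17 × 385 = 6545 mm².
F_nw = 0.6 F_EXX = 258 MPa.
R_n/Ω = (258 × 6545) / 2.0 × 10⁻³ = 844.3 kN.

R_n/Ω ≈ 844 kN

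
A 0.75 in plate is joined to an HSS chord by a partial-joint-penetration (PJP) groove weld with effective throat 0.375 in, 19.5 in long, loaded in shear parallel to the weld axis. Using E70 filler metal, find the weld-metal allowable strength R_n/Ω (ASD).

R_n/Ω ≈ 154 kip

E70XX → F_EXX = 70 ksi.
Effective throat (given) t_e = 0.375 in.
A_we = 0.375 × 19.5 = 7.312 in².
F_nw = 0.6 F_EXX = 42 ksi.
R_n/Ω = (42 × 7.312) / 2.0 = 153.6 kip.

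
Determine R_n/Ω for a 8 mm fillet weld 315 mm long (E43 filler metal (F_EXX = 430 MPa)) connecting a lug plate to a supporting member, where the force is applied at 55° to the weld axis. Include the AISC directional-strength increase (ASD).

R_n/Ω ≈ 315 kN

t_e = 0.707 × 8 = 5.656 mm; A_we = 5.656 × 315 = 1782 mm².
Directional factor: 1.0 + 0.5 sin^1.5(55°) = 1.371.
F_nw = 0.6 × 430 × 1.371 = 353.6 MPa.
R_n/Ω = (353.6 × 1782) / 2.0 × 10⁻³ = 315 kN.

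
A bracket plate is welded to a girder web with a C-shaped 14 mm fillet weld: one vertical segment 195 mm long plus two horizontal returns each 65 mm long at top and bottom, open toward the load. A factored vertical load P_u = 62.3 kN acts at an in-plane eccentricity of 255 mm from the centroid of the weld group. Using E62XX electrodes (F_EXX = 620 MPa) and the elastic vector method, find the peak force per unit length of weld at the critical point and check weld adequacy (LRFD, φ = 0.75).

f_max ≈ 991 N/mm; adequate

Total weld length L_w = 325 mm. Treat welds as unit-width lines.
Centroid: x̄ = 2×65×32.5 / 325 = 13 mm from the vertical weld.
Polar moment about centroid: J = I_x + I_y = [195³/12 + 2×65×97.5²] + [195×13² + 2(65³/12 + 65×19.5²)] = 1982000 mm³.
Direct shear f_v = P/L_w = 62.3×10³ / 325 = 191.7 N/mm (vertical).
Torsion M = P·e = 62.3×10³ × 255 = 15886000 N·mm.
Critical point at (x, y) = (52, 97.5) from centroid. f_tx = M·y/J = 781.5 N/mm; f_ty = M·x/J = 416.8 N/mm.
Resultant f_max = √[f_tx² + (f_v + f_ty)²] = √[781.5² + (191.7 + 416.8)²] = 990.5 N/mm.
Capacity per unit length: φr_n = 0.75 × 0.6 × 620 × (0.707 × 14) = 2762 N/mm.
990.5 ≤ 2762 → adequate.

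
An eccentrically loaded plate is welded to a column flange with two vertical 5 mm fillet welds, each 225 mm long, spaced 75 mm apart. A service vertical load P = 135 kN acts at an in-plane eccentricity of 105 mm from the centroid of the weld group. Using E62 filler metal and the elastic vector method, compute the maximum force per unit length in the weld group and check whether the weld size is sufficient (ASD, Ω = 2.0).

f_max ≈ 811 N/mm; NOT adequate

E62XX → F_EXX = 620 MPa.
Total weld length L_w = 450 mm. Treat welds as unit-width lines.
Polar moment about centroid: J = 2[d³/12 + d(b/2)²] = 2[225³/12 + 225×37.5²] = 2531000 mm³.
Direct shear f_v = P/L_w = 135×10³ / 450 = 300 N/mm (vertical).
Torsion M = P·e = 135×10³ × 105 = 14175000 N·mm.
Critical point at (x, y) = (37.5, 112.5) from centroid. f_tx = M·y/J = 630 N/mm; f_ty = M·x/J = 210 N/mm.
Resultant f_max = √[f_tx² + (f_v + f_ty)²] = √[630² + (300 + 210)²] = 810.6 N/mm.
Capacity per unit length: r_n/Ω = (1/2.0) × 0.6 × 620 × (0.707 × 5) = 657.5 N/mm.
810.6 > 657.5 → NOT adequate.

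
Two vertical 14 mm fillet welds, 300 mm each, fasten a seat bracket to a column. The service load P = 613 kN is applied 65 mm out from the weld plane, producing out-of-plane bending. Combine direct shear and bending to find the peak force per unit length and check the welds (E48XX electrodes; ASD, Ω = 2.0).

f_max ≈ 1680 N/mm; NOT adequate

E48XX → F_EXX = 480 MPa.
L_w = 2 × 300 = 600 mm; section modulus (unit throat) S = 2 × L²/6 = 30000 mm².
Direct shear f_v = P/L_w = 613×10³/600 = 1022 N/mm.
Moment M = P × e = 613×10³ × 65 = 39845000 N·mm; bending f_b = M/S = 1328 N/mm.
f_max = √(f_v² + f_b²) = √(1022² + 1328²) = 1676 N/mm.
r_n/Ω = (1/2.0) × 0.6 × 480 × (0.707 × 14) = 1425 N/mm → NOT adequate.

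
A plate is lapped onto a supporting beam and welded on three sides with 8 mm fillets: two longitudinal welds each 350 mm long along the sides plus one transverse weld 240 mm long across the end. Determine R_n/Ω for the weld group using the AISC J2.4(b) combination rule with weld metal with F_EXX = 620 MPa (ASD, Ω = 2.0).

t_e = 0.707 × 8 = 5.656 mm.
R_nwl = 0.6 × 620 × 5.656 × 700 × 10⁻³ = 1473 kN (longitudinal, 2 welds).
R_nwt = 0.6 × 620 × 5.656 × 240 × 10⁻³ = 505 kN (transverse, base value).
(i) R_nwl + R_nwt = 1978 kN; (ii) 0.85 R_nwl + 1.5 R_nwt = 2009 kN.
R_n = max = 2009 kN [governs: (ii)]; R_n/Ω = 1005 kN.

R_n/Ω ≈ 1000 kN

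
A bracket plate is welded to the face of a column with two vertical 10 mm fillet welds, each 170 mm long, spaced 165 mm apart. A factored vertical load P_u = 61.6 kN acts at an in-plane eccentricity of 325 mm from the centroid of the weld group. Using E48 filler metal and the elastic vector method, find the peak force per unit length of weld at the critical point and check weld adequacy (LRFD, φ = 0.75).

f_max ≈ 893 N/mm; adequate

E48XX → F_EXX = 480 MPa.
Total weld length L_w = 340 mm. Treat welds as unit-width lines.
Polar moment about centroid: J = 2[d³/12 + d(b/2)²] = 2[170³/12 + 170×82.5²] = 3133000 mm³.
Direct shear f_v = P/L_w = 61.6×10³ / 340 = 181.2 N/mm (vertical).
Torsion M = P·e = 61.6×10³ × 325 = 20020000 N·mm.
Critical point at (x, y) = (82.5, 85) from centroid. f_tx = M·y/J = 543.2 N/mm; f_ty = M·x/J = 527.2 N/mm.
Resultant f_max = √[f_tx² + (f_v + f_ty)²] = √[543.2² + (181.2 + 527.2)²] = 892.6 N/mm.
Capacity per unit length: φr_n = 0.75 × 0.6 × 480 × (0.707 × 10) = 1527 N/mm.
892.6 ≤ 1527 → adequate.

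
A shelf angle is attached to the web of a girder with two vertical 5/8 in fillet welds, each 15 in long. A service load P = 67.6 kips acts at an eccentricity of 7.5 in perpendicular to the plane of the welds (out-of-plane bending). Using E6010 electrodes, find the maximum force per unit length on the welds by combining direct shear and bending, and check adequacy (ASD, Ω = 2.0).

f_max ≈ 7.13 kip/in; adequate

E60XX → F_EXX = 60 ksi.
L_w = 2 × 15 = 30 in; section modulus (unit throat) S = 2 × L²/6 = 75 in².
Direct shear f_v = P/L_w = 67.6/30 = 2.253 kip/in.
Moment M = P × e = 67.6 × 7.5 = 507 kip·in; bending f_b = M/S = 6.76 kip/in.
f_max = √(f_v² + f_b²) = √(2.253² + 6.76²) = 7.126 kip/in.
r_n/Ω = (1/2.0) × 0.6 × 60 × (0.707 × 0.625) = 7.954 kip/in → adequate.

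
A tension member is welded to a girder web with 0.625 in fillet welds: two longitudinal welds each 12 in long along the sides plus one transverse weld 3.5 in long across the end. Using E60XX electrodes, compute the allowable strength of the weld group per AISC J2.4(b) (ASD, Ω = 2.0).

E60XX → F_EXX = 60 ksi.
t_e = 0.707 × 0.625 = 0.4419 in.
R_nwl = 0.6 × 60 × 0.4419 × 24 = 381.8 kip (longitudinal, 2 welds).
R_nwt = 0.6 × 60 × 0.4419 × 3.5 = 55.68 kip (transverse, base value).
(i) R_nwl + R_nwt = 437.5 kip; (ii) 0.85 R_nwl + 1.5 R_nwt = 408 kip.
R_n = max = 437.5 kip [governs: (i)]; R_n/Ω = 218.7 kip.

R_n/Ω ≈ 219 kip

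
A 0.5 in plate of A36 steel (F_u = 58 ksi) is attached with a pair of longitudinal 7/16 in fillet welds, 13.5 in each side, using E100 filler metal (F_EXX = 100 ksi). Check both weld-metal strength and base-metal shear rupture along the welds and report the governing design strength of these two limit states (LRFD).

t_e = 0.707 × 0.4375 = 0.3093 in; L = 27 in.
Weld metal: φR_n = 0.75 × 0.6 × 100 × 0.3093 × 27 = 375.8 kip.
Base metal (shear rupture): φR_n = 0.75 × 0.6 × 58 × 0.5 × 27 = 352.3 kip.
Governing: base-metal shear rupture.

φR_n ≈ 352 kip (base-metal shear rupture governs)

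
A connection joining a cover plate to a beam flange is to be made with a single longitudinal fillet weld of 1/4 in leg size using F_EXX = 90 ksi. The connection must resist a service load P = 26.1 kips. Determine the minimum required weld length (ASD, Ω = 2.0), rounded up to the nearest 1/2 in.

Throat t_e = 0.707 × 0.25 = 0.1767 in.
r_n/Ω = (0.6 × 90 × 0.1767) / 2.0 = 4.772 kip/in.
L_req = P / (r_n/Ω) = 26.1 / 4.772 = 5.469 in total.
Round up → use L = 5.5 in.

L = 5.5 in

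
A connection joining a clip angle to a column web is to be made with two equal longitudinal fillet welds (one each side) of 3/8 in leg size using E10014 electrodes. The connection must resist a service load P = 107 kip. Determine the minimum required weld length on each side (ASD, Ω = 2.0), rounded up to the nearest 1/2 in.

L = 7 in on each side

E100XX → F_EXX = 100 ksi.
Throat t_e = 0.707 × 0.375 = 0.2651 in.
r_n/Ω = (0.6 × 100 × 0.2651) / 2.0 = 7.954 kip/in.
L_req = P / (r_n/Ω) = 107 / 7.954 = 13.45 in total.
Per side: 13.45 / 2 = 6.726 in.
Round up → use L = 7 in on each side.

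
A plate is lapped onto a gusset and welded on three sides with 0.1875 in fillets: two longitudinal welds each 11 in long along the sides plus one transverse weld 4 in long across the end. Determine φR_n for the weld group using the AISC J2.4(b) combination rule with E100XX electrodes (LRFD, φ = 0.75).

E100XX → F_EXX = 100 ksi.
t_e = 0.707 × 0.1875 = 0.1326 in.
R_nwl = 0.6 × 100 × 0.1326 × 22 = 175 kips (longitudinal, 2 welds).
R_nwt = 0.6 × 100 × 0.1326 × 4 = 31.82 kips (transverse, base value).
(i) R_nwl + R_nwt = 206.8 kips; (ii) 0.85 R_nwl + 1.5 R_nwt = 196.5 kips.
R_n = max = 206.8 kips [governs: (i)]; φR_n = 155.1 kips.

φR_n ≈ 155 kips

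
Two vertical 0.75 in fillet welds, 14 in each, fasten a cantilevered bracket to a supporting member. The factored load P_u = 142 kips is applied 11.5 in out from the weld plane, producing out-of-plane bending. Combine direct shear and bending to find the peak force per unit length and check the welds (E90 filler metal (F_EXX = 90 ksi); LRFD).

L_w = 2 × 14 = 28 in; section modulus (unit throat) S = 2 × L²/6 = 65.33 in².
Direct shear f_v = P/L_w = 142/28 = 5.071 kip/in.
Moment M = P × e = 142 × 11.5 = 1633 kip·in; bending f_b = M/S = 24.99 kip/in.
f_max = √(f_v² + f_b²) = √(5.071² + 24.99²) = 25.5 kip/in.
φr_n = 0.75 × 0.6 × 90 × (0.707 × 0.75) = 21.48 kip/in → NOT adequate.

f_max ≈ 25.5 kip/in; NOT adequate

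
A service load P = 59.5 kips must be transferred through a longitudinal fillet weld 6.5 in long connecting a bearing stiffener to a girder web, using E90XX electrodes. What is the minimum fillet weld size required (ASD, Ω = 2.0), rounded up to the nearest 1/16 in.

w = 1/2 in

E90XX → F_EXX = 90 ksi.
Total weld length L = 6.5 in.
Required throat t_e = P × Ω / (0.6 F_EXX × L) = 59.5 × 2.0 / (0.6 × 90 × 6.5) = 0.339 in.
Required leg w = t_e / 0.707 = 0.4795 in → use 1/2 in.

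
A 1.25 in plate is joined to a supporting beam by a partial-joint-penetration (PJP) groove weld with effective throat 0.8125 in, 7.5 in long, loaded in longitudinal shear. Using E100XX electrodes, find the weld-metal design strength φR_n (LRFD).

E100XX → F_EXX = 100 ksi.
Effective throat (given) t_e = 0.8125 in.
A_we = 0.8125 × 7.5 = 6.094 in².
F_nw = 0.6 F_EXX = 60 ksi.
φR_n = 0.75 × 60 × 6.094 = 274.2 kip.

φR_n ≈ 274 kip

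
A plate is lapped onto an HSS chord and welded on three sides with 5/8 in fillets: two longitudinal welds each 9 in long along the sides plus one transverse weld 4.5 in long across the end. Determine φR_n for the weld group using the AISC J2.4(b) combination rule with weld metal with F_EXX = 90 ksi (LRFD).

φR_n ≈ 403 kip

t_e = 0.707 × 0.625 = 0.4419 in.
R_nwl = 0.6 × 90 × 0.4419 × 18 = 429.5 kip (longitudinal, 2 welds).
R_nwt = 0.6 × 90 × 0.4419 × 4.5 = 107.4 kip (transverse, base value).
(i) R_nwl + R_nwt = 536.9 kip; (ii) 0.85 R_nwl + 1.5 R_nwt = 526.1 kip.
R_n = max = 536.9 kip [governs: (i)]; φR_n = 402.7 kip.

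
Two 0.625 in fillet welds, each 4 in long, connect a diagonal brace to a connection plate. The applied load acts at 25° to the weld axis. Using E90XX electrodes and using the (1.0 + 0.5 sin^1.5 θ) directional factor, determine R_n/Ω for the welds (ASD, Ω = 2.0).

E90XX → F_EXX = 90 ksi.
t_e = 0.707 × 0.625 = 0.4419 in; A_we = 0.4419 × 8 = 3.535 in².
Directional factor: 1.0 + 0.5 sin^1.5(25°) = 1.137.
F_nw = 0.6 × 90 × 1.137 = 61.42 ksi.
R_n/Ω = (61.42 × 3.535) / 2.0 = 108.6 kip.

R_n/Ω ≈ 109 kip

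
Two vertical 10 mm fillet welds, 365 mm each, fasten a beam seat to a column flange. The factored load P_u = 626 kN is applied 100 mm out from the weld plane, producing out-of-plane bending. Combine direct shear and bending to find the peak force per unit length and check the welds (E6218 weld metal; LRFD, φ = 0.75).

E62XX → F_EXX = 620 MPa.
L_w = 2 × 365 = 730 mm; section modulus (unit throat) S = 2 × L²/6 = 44410 mm².
Direct shear f_v = P/L_w = 626×10³/730 = 857.5 N/mm.
Moment M = P × e = 626×10³ × 100 = 62600000 N·mm; bending f_b = M/S = 1410 N/mm.
f_max = √(f_v² + f_b²) = √(857.5² + 1410²) = 1650 N/mm.
φr_n = 0.75 × 0.6 × 620 × (0.707 × 10) = 1973 N/mm → adequate.

f_max ≈ 1650 N/mm; adequate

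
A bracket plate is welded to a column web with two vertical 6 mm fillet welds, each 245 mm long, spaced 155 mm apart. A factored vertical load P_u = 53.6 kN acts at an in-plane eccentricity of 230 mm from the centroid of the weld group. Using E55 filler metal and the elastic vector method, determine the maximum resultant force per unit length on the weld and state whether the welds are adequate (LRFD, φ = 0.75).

E55XX → F_EXX = 550 MPa.
Total weld length L_w = 490 mm. Treat welds as unit-width lines.
Polar moment about centroid: J = 2[d³/12 + d(b/2)²] = 2[245³/12 + 245×77.5²] = 5394000 mm³.
Direct shear f_v = P/L_w = 53.6×10³ / 490 = 109.4 N/mm (vertical).
Torsion M = P·e = 53.6×10³ × 230 = 12328000 N·mm.
Critical point at (x, y) = (77.5, 122.5) from centroid. f_tx = M·y/J = 280 N/mm; f_ty = M·x/J = 177.1 N/mm.
Resultant f_max = √[f_tx² + (f_v + f_ty)²] = √[280² + (109.4 + 177.1)²] = 400.6 N/mm.
Capacity per unit length: φr_n = 0.75 × 0.6 × 550 × (0.707 × 6) = 1050 N/mm.
400.6 ≤ 1050 → adequate.

f_max ≈ 401 N/mm; adequate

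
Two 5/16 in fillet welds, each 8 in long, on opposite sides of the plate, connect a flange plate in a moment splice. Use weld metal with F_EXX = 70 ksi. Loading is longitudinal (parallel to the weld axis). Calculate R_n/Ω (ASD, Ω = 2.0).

Effective throat t_e = 0.707 × 0.3125 = 0.2209 in.
Total length L = 16 in; A_we = 0.2209 × 16 = 3.535 in².
F_nw = 0.6 F_EXX = 0.6 × 70 = 42 ksi.
R_n = 42 × 3.535 = 148.5 kip; R_n/Ω = 148.5/2.0 = 74.23 kip.

R_n/Ω ≈ 74.2 kip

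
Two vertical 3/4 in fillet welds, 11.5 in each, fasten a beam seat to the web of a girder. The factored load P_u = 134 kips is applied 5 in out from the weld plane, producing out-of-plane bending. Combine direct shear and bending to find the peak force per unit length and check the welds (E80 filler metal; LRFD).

E80XX → F_EXX = 80 ksi.
L_w = 2 × 11.5 = 23 in; section modulus (unit throat) S = 2 × L²/6 = 44.08 in².
Direct shear f_v = P/L_w = 134/23 = 5.826 kip/in.
Moment M = P × e = 134 × 5 = 670 kip·in; bending f_b = M/S = 15.2 kip/in.
f_max = √(f_v² + f_b²) = √(5.826² + 15.2²) = 16.28 kip/in.
φr_n = 0.75 × 0.6 × 80 × (0.707 × 0.75) = 19.09 kip/in → adequate.

f_max ≈ 16.3 kip/in; adequate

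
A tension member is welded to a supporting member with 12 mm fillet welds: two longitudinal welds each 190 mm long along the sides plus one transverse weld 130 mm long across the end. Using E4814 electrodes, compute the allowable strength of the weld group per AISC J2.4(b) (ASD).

E48XX → F_EXX = 480 MPa.
t_e = 0.707 × 12 = 8.484 mm.
R_nwl = 0.6 × 480 × 8.484 × 380 × 10⁻³ = 928.5 kN (longitudinal, 2 welds).
R_nwt = 0.6 × 480 × 8.484 × 130 × 10⁻³ = 317.6 kN (transverse, base value).
(i) R_nwl + R_nwt = 1246 kN; (ii) 0.85 R_nwl + 1.5 R_nwt = 1266 kN.
R_n = max = 1266 kN [governs: (ii)]; R_n/Ω = 632.8 kN.

R_n/Ω ≈ 633 kN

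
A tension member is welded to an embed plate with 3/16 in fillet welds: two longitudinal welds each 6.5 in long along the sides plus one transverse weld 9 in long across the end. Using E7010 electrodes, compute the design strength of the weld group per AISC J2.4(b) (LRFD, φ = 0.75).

φR_n ≈ 103 kip

E70XX → F_EXX = 70 ksi.
t_e = 0.707 × 0.1875 = 0.1326 in.
R_nwl = 0.6 × 70 × 0.1326 × 13 = 72.38 kip (longitudinal, 2 welds).
R_nwt = 0.6 × 70 × 0.1326 × 9 = 50.11 kip (transverse, base value).
(i) R_nwl + R_nwt = 122.5 kip; (ii) 0.85 R_nwl + 1.5 R_nwt = 136.7 kip.
R_n = max = 136.7 kip [governs: (ii)]; φR_n = 102.5 kip.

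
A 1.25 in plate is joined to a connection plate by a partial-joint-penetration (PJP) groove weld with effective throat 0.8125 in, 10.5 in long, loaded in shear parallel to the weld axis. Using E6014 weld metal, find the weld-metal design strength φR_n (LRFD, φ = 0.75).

φR_n ≈ 230 kip

E60XX → F_EXX = 60 ksi.
Effective throat (given) t_e = 0.8125 in.
A_we = 0.8125 × 10.5 = 8.531 in².
F_nw = 0.6 F_EXX = 36 ksi.
φR_n = 0.75 × 36 × 8.531 = 230.3 kip.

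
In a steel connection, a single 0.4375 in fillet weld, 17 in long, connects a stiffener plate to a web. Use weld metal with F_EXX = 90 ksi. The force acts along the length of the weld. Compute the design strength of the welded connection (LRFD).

φR_n ≈ 213 kip

Effective throat t_e = 0.707 × 0.4375 = 0.3093 in.
Total length L = 17 in; A_we = 0.3093 × 17 = 5.258 in².
F_nw = 0.6 F_EXX = 0.6 × 90 = 54 ksi.
φR_n = 0.75 × 54 × 5.258 = 213 kip.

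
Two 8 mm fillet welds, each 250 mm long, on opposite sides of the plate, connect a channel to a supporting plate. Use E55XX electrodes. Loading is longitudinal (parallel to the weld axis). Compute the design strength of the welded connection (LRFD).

φR_n ≈ 700 kN

E55XX → F_EXX = 550 MPa.
Effective throat t_e = 0.707 × 8 = 5.656 mm.
Total length L = 500 mm; A_we = 5.656 × 500 = 2828 mm².
F_nw = 0.6 F_EXX = 0.6 × 550 = 330 MPa.
φR_n = 0.75 × 330 × 2828 × 10⁻³ = 699.9 kN.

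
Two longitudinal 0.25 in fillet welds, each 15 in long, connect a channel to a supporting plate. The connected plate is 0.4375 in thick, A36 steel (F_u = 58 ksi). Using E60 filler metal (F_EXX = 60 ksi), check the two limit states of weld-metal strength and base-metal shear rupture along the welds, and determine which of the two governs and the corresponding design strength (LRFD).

φR_n ≈ 143 kips (weld metal governs)

t_e = 0.707 × 0.25 = 0.1767 in; L = 30 in.
Weld metal: φR_n = 0.75 × 0.6 × 60 × 0.1767 × 30 = 143.2 kips.
Base metal (shear rupture): φR_n = 0.75 × 0.6 × 58 × 0.4375 × 30 = 342.6 kips.
Governing: weld metal.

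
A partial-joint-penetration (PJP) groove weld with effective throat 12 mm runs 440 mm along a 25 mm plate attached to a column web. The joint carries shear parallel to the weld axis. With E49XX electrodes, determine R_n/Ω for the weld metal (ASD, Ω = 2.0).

E49XX → F_EXX = 490 MPa.
Effective throat (given) t_e = 12 mm.
A_we = 12 × 440 = 5280 mm².
F_nw = 0.6 F_EXX = 294 MPa.
R_n/Ω = (294 × 5280) / 2.0 × 10⁻³ = 776.2 kN.

R_n/Ω ≈ 776 kN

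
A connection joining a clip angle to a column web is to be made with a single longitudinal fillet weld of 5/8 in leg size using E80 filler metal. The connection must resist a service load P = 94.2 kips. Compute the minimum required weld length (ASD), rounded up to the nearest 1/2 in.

E80XX → F_EXX = 80 ksi.
Throat t_e = 0.707 × 0.625 = 0.4419 in.
r_n/Ω = (0.6 × 80 × 0.4419) / 2.0 = 10.6 kip/in.
L_req = P / (r_n/Ω) = 94.2 / 10.6 = 8.883 in total.
Round up → use L = 9 in.

L = 9 in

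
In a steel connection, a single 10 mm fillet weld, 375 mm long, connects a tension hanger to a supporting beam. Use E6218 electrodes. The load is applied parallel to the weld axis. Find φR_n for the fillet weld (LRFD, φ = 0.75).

φR_n ≈ 740 kN

E62XX → F_EXX = 620 MPa.
Effective throat t_e = 0.707 × 10 = 7.07 mm.
Total length L = 375 mm; A_we = 7.07 × 375 = 2651 mm².
F_nw = 0.6 F_EXX = 0.6 × 620 = 372 MPa.
φR_n = 0.75 × 372 × 2651 × 10⁻³ = 739.7 kN.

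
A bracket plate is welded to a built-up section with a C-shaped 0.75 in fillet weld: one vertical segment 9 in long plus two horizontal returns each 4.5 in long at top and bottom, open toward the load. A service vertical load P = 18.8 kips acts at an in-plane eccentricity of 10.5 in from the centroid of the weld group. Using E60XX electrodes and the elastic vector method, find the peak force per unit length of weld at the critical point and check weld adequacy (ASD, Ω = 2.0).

f_max ≈ 4.65 kip/in; adequate

E60XX → F_EXX = 60 ksi.
Total weld length L_w = 18 in. Treat welds as unit-width lines.
Centroid: x̄ = 2×4.5×2.25 / 18 = 1.125 in from the vertical weld.
Polar moment about centroid: J = I_x + I_y = [9³/12 + 2×4.5×4.5²] + [9×1.125² + 2(4.5³/12 + 4.5×1.125²)] = 281 in³.
Direct shear f_v = P/L_w = 18.8 / 18 = 1.044 kip/in (vertical).
Torsion M = P·e = 18.8 × 10.5 = 197.4 kip·in.
Critical point at (x, y) = (3.375, 4.5) from centroid. f_tx = M·y/J = 3.162 kip/in; f_ty = M·x/J = 2.371 kip/in.
Resultant f_max = √[f_tx² + (f_v + f_ty)²] = √[3.162² + (1.044 + 2.371)²] = 4.654 kip/in.
Capacity per unit length: r_n/Ω = (1/2.0) × 0.6 × 60 × (0.707 × 0.75) = 9.544 kip/in.
4.654 ≤ 9.544 → adequate.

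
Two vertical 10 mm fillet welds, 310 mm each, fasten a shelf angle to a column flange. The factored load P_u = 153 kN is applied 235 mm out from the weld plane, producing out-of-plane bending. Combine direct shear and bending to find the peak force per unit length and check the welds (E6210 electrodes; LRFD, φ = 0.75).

f_max ≈ 1150 N/mm; adequate

E62XX → F_EXX = 620 MPa.
L_w = 2 × 310 = 620 mm; section modulus (unit throat) S = 2 × L²/6 = 32030 mm².
Direct shear f_v = P/L_w = 153×10³/620 = 246.8 N/mm.
Moment M = P × e = 153×10³ × 235 = 35955000 N·mm; bending f_b = M/S = 1122 N/mm.
f_max = √(f_v² + f_b²) = √(246.8² + 1122²) = 1149 N/mm.
φr_n = 0.75 × 0.6 × 620 × (0.707 × 10) = 1973 N/mm → adequate.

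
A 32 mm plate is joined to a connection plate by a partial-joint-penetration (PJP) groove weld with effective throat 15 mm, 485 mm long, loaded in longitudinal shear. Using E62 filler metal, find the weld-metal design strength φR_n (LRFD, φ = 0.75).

φR_n ≈ 2030 kN

E62XX → F_EXX = 620 MPa.
Effective throat (given) t_e = 15 mm.
A_we = 15 × 485 = 7275 mm².
F_nw = 0.6 F_EXX = 372 MPa.
φR_n = 0.75 × 372 × 7275 × 10⁻³ = 2030 kN.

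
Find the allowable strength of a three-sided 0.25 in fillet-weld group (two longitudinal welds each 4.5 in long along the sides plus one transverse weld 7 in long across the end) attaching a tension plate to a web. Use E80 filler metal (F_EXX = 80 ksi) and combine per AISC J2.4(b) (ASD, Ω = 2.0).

t_e = 0.707 × 0.25 = 0.1767 in.
R_nwl = 0.6 × 80 × 0.1767 × 9 = 76.36 kip (longitudinal, 2 welds).
R_nwt = 0.6 × 80 × 0.1767 × 7 = 59.39 kip (transverse, base value).
(i) R_nwl + R_nwt = 135.7 kip; (ii) 0.85 R_nwl + 1.5 R_nwt = 154 kip.
R_n = max = 154 kip [governs: (ii)]; R_n/Ω = 76.99 kip.

R_n/Ω ≈ 77 kip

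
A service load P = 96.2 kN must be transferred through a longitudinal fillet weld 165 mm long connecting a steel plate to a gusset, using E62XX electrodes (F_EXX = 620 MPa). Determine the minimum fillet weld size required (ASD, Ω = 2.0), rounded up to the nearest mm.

Total weld length L = 165 mm.
Required throat t_e = P × Ω / (0.6 F_EXX × L) = 96.2 × 2.0 / (0.6 × 620 × 165 × 10⁻³) = 3.135 mm.
Required leg w = t_e / 0.707 = 4.434 mm → use 5 mm.

w = 5 mm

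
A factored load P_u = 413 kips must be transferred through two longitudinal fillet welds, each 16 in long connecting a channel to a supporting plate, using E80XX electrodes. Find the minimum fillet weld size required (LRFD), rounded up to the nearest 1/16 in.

E80XX → F_EXX = 80 ksi.
Total weld length L = 32 in.
Required throat t_e = P_u / (φ × 0.6 F_EXX × L) = 413 / (0.75 × 0.6 × 80 × 32) = 0.3585 in.
Required leg w = t_e / 0.707 = 0.5071 in → use 9/16 in.

w = 9/16 in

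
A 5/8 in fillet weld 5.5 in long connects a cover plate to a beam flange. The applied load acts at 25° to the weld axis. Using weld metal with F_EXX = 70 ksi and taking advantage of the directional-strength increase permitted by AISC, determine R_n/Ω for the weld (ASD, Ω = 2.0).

t_e = 0.707 × 0.625 = 0.4419 in; A_we = 0.4419 × 5.5 = 2.43 in².
Directional factor: 1.0 + 0.5 sin^1.5(25°) = 1.137.
F_nw = 0.6 × 70 × 1.137 = 47.77 ksi.
R_n/Ω = (47.77 × 2.43) / 2.0 = 58.05 kips.

R_n/Ω ≈ 58 kips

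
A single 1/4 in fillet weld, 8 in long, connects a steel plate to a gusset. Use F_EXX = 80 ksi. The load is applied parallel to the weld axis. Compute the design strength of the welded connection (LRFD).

Effective throat t_e = 0.707 × 0.25 = 0.1767 in.
Total length L = 8 in; A_we = 0.1767 × 8 = 1.414 in².
F_nw = 0.6 F_EXX = 0.6 × 80 = 48 ksi.
φR_n = 0.75 × 48 × 1.414 = 50.9 kip.

φR_n ≈ 50.9 kip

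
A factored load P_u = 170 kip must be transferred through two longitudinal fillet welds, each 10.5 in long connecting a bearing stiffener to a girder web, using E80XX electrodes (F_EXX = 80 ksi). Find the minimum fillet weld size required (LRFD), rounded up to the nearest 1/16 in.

w = 3/8 in

Total weld length L = 21 in.
Required throat t_e = P_u / (φ × 0.6 F_EXX × L) = 170 / (0.75 × 0.6 × 80 × 21) = 0.2249 in.
Required leg w = t_e / 0.707 = 0.3181 in → use 3/8 in.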